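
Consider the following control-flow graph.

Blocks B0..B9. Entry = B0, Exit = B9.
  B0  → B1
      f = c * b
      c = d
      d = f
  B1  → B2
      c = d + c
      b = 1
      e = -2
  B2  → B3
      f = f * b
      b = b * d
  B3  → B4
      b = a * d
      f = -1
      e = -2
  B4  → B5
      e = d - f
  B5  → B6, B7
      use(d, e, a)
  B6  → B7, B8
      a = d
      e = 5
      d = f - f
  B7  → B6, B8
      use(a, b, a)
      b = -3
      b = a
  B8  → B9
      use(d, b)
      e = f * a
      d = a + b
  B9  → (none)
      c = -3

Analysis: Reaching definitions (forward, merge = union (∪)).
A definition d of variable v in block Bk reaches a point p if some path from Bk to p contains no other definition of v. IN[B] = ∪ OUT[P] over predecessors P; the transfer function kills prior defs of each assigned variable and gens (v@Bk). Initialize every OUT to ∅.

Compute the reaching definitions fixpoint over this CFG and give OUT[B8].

Fixpoint table:
  B0:   IN={}   OUT={c@B0, d@B0, f@B0}
  B1:   IN={c@B0, d@B0, f@B0}   OUT={b@B1, c@B1, d@B0, e@B1, f@B0}
  B2:   IN={b@B1, c@B1, d@B0, e@B1, f@B0}   OUT={b@B2, c@B1, d@B0, e@B1, f@B2}
  B3:   IN={b@B2, c@B1, d@B0, e@B1, f@B2}   OUT={b@B3, c@B1, d@B0, e@B3, f@B3}
  B4:   IN={b@B3, c@B1, d@B0, e@B3, f@B3}   OUT={b@B3, c@B1, d@B0, e@B4, f@B3}
  B5:   IN={b@B3, c@B1, d@B0, e@B4, f@B3}   OUT={b@B3, c@B1, d@B0, e@B4, f@B3}
  B6:   IN={a@B6, b@B3, b@B7, c@B1, d@B0, d@B6, e@B4, e@B6, f@B3}   OUT={a@B6, b@B3, b@B7, c@B1, d@B6, e@B6, f@B3}
  B7:   IN={a@B6, b@B3, b@B7, c@B1, d@B0, d@B6, e@B4, e@B6, f@B3}   OUT={a@B6, b@B7, c@B1, d@B0, d@B6, e@B4, e@B6, f@B3}
  B8:   IN={a@B6, b@B3, b@B7, c@B1, d@B0, d@B6, e@B4, e@B6, f@B3}   OUT={a@B6, b@B3, b@B7, c@B1, d@B8, e@B8, f@B3}
  B9:   IN={a@B6, b@B3, b@B7, c@B1, d@B8, e@B8, f@B3}   OUT={a@B6, b@B3, b@B7, c@B9, d@B8, e@B8, f@B3}

Merge at B8: IN[B8] = OUT[B6] ⊔ OUT[B7] = {a@B6, b@B3, b@B7, c@B1, d@B0, d@B6, e@B4, e@B6, f@B3}
Applying B8's transfer function to that IN value gives OUT[B8] (row B8 above).

Answer: {a@B6, b@B3, b@B7, c@B1, d@B8, e@B8, f@B3}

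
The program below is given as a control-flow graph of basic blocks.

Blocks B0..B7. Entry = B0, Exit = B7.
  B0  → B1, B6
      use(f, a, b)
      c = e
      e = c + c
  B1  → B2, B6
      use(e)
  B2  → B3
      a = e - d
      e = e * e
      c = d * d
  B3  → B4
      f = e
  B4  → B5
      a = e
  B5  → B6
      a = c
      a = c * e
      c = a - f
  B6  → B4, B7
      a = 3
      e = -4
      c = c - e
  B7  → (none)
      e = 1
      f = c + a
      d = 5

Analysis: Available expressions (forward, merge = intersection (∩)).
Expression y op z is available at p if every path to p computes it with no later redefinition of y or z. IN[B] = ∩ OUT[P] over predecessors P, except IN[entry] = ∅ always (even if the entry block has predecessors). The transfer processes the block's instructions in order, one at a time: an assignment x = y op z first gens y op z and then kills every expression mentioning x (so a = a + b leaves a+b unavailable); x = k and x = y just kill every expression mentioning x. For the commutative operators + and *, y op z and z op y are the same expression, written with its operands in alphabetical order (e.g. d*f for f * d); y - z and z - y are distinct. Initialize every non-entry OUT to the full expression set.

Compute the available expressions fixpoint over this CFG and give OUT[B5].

Converged values:
  B0:  IN={}  OUT={c+c}
  B1:  IN={c+c}  OUT={c+c}
  B2:  IN={c+c}  OUT={d*d}
  B3:  IN={d*d}  OUT={d*d}
  B4:  IN={}  OUT={}
  B5:  IN={}  OUT={a-f}
  B6:  IN={}  OUT={}
  B7:  IN={}  OUT={a+c}

Merge at B5: IN[B5] = OUT[B4] = {}
Applying B5's transfer function to that IN value gives OUT[B5] (row B5 above).

Answer: {a-f}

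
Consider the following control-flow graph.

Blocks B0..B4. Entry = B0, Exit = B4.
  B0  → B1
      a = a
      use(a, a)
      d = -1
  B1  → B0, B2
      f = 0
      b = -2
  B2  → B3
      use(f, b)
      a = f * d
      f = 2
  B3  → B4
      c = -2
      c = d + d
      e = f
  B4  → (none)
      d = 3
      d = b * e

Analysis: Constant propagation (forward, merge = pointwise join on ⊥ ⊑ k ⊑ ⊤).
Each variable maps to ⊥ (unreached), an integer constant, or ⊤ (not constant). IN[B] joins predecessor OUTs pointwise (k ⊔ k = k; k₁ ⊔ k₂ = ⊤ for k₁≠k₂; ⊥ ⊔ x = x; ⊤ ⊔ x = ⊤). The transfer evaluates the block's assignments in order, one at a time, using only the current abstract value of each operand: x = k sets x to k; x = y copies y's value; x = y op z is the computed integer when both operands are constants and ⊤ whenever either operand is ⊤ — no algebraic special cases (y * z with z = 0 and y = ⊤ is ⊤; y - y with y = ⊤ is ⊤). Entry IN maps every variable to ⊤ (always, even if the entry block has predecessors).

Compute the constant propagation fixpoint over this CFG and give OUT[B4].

Answer: {a: 0, b: -2, c: -2, d: -4, e: 2, f: 2}

Trace:
Converged values:
  B0: | IN=(all ⊤) | OUT={d:-1; rest ⊤}
  B1: | IN={d:-1; rest ⊤} | OUT={b:-2, d:-1, f:0; rest ⊤}
  B2: | IN={b:-2, d:-1, f:0; rest ⊤} | OUT={a:0, b:-2, d:-1, f:2; rest ⊤}
  B3: | IN={a:0, b:-2, d:-1, f:2; rest ⊤} | OUT={a:0, b:-2, c:-2, d:-1, e:2, f:2; rest ⊤}
  B4: | IN={a:0, b:-2, c:-2, d:-1, e:2, f:2; rest ⊤} | OUT={a:0, b:-2, c:-2, d:-4, e:2, f:2; rest ⊤}

Merge at B4: IN[B4] = OUT[B3] = {a: 0, b: -2, c: -2, d: -1, e: 2, f: 2}
Applying B4's transfer function to that IN value gives OUT[B4] (row B4 above).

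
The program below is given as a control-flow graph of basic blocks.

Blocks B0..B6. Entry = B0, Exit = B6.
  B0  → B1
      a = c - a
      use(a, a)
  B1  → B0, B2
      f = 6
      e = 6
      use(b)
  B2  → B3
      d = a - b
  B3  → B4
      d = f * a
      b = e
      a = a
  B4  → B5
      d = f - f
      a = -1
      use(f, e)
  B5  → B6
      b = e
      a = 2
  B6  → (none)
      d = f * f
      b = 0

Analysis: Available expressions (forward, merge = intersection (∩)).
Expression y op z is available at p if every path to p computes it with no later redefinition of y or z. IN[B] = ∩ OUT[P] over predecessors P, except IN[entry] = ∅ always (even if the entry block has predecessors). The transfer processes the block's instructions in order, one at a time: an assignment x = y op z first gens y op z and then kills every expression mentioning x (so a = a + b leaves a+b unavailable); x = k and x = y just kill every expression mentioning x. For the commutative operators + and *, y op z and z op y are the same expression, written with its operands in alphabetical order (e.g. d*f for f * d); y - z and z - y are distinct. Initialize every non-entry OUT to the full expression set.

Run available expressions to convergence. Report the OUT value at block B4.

Converged values:
  B0:   IN={}   OUT={}
  B1:   IN={}   OUT={}
  B2:   IN={}   OUT={a-b}
  B3:   IN={a-b}   OUT={}
  B4:   IN={}   OUT={f-f}
  B5:   IN={f-f}   OUT={f-f}
  B6:   IN={f-f}   OUT={f*f, f-f}

Merge at B4: IN[B4] = OUT[B3] = {}
Applying B4's transfer function to that IN value gives OUT[B4] (row B4 above).

Answer: {f-f}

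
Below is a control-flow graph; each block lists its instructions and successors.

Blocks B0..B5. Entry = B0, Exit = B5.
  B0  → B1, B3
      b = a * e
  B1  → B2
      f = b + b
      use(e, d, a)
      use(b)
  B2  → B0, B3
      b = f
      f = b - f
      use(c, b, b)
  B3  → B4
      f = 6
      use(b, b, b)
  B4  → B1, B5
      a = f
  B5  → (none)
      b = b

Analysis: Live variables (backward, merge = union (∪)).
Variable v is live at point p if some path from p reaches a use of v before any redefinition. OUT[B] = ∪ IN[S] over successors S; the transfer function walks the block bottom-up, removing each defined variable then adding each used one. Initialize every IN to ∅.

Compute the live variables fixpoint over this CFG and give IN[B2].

Answer: {a, c, d, e, f}

Trace:
Per-block solution:
  B0:  IN={a, c, d, e}  OUT={a, b, c, d, e}
  B1:  IN={a, b, c, d, e}  OUT={a, c, d, e, f}
  B2:  IN={a, c, d, e, f}  OUT={a, b, c, d, e}
  B3:  IN={b, c, d, e}  OUT={b, c, d, e, f}
  B4:  IN={b, c, d, e, f}  OUT={a, b, c, d, e}
  B5:  IN={b}  OUT={}

Merge at B2: OUT[B2] = IN[B0] ⊔ IN[B3] = {a, b, c, d, e}
Applying B2's transfer function to that OUT value gives IN[B2] (row B2 above).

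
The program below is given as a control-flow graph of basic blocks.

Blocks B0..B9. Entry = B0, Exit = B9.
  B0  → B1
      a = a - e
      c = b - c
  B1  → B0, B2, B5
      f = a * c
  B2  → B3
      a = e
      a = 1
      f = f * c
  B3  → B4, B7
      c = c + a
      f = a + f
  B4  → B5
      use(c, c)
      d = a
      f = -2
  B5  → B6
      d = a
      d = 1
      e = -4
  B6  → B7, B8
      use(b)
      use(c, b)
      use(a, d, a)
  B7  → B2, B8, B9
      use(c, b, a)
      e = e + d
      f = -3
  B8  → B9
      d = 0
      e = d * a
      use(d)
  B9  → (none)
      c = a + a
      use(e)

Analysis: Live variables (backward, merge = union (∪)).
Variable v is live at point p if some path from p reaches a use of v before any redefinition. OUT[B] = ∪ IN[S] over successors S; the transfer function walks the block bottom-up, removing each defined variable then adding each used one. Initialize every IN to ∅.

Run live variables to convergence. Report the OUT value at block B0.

Per-block solution:
  B0:  IN={a, b, c, d, e}  OUT={a, b, c, d, e}
  B1:  IN={a, b, c, d, e}  OUT={a, b, c, d, e, f}
  B2:  IN={b, c, d, e, f}  OUT={a, b, c, d, e, f}
  B3:  IN={a, b, c, d, e, f}  OUT={a, b, c, d, e}
  B4:  IN={a, b, c}  OUT={a, b, c}
  B5:  IN={a, b, c}  OUT={a, b, c, d, e}
  B6:  IN={a, b, c, d, e}  OUT={a, b, c, d, e}
  B7:  IN={a, b, c, d, e}  OUT={a, b, c, d, e, f}
  B8:  IN={a}  OUT={a, e}
  B9:  IN={a, e}  OUT={}

Merge at B0: OUT[B0] = IN[B1] = {a, b, c, d, e}

Answer: {a, b, c, d, e}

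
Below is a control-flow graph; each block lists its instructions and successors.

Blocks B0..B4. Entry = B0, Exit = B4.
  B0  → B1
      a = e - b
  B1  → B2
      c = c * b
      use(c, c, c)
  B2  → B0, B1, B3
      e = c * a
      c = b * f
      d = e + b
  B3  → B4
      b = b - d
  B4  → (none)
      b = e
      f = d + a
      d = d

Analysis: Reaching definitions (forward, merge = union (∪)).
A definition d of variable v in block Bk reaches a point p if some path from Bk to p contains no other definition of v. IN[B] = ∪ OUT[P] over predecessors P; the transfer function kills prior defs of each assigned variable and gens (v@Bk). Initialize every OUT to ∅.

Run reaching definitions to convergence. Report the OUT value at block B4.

Answer: {a@B0, b@B4, c@B2, d@B4, e@B2, f@B4}

Derivation:
Fixpoint table:
  B0: | IN={a@B0, c@B2, d@B2, e@B2} | OUT={a@B0, c@B2, d@B2, e@B2}
  B1: | IN={a@B0, c@B2, d@B2, e@B2} | OUT={a@B0, c@B1, d@B2, e@B2}
  B2: | IN={a@B0, c@B1, d@B2, e@B2} | OUT={a@B0, c@B2, d@B2, e@B2}
  B3: | IN={a@B0, c@B2, d@B2, e@B2} | OUT={a@B0, b@B3, c@B2, d@B2, e@B2}
  B4: | IN={a@B0, b@B3, c@B2, d@B2, e@B2} | OUT={a@B0, b@B4, c@B2, d@B4, e@B2, f@B4}

Merge at B4: IN[B4] = OUT[B3] = {a@B0, b@B3, c@B2, d@B2, e@B2}
Applying B4's transfer function to that IN value gives OUT[B4] (row B4 above).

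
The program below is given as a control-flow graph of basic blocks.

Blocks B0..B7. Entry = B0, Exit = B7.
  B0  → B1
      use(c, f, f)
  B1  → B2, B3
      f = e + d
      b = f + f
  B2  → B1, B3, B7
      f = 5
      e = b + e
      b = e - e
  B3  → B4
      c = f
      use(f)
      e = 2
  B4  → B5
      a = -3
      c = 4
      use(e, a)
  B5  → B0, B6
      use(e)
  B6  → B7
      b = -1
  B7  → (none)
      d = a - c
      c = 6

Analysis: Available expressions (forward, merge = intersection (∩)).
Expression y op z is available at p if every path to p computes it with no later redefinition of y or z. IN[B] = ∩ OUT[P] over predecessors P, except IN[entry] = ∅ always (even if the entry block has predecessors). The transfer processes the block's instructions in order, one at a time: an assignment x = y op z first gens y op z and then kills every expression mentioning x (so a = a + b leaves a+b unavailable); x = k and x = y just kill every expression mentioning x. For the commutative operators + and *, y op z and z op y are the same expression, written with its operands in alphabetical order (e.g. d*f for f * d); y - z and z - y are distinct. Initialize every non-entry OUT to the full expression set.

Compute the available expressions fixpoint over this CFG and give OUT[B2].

Answer: {e-e}

Working:
Fixpoint table:
  B0:   IN={}   OUT={}
  B1:   IN={}   OUT={d+e, f+f}
  B2:   IN={d+e, f+f}   OUT={e-e}
  B3:   IN={}   OUT={}
  B4:   IN={}   OUT={}
  B5:   IN={}   OUT={}
  B6:   IN={}   OUT={}
  B7:   IN={}   OUT={}

Merge at B2: IN[B2] = OUT[B1] = {d+e, f+f}
Applying B2's transfer function to that IN value gives OUT[B2] (row B2 above).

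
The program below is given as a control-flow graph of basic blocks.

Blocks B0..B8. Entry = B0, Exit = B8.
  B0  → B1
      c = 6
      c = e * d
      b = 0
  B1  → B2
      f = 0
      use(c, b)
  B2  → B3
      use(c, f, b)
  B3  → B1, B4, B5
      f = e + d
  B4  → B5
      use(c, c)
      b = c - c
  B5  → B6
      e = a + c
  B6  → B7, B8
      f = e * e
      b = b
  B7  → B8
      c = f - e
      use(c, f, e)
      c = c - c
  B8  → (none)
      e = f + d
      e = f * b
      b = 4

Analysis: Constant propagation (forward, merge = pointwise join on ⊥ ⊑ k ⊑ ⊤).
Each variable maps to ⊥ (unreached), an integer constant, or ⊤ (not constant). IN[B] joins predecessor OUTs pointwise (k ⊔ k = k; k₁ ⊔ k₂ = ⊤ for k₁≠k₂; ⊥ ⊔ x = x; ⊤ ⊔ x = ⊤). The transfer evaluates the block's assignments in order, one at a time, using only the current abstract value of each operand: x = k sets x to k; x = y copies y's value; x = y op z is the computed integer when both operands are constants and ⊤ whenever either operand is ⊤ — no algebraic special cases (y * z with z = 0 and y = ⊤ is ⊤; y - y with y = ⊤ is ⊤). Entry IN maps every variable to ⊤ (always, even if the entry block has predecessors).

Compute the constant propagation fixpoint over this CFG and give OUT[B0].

Answer: {a: ⊤, b: 0, c: ⊤, d: ⊤, e: ⊤, f: ⊤}

Working:
Converged values:
  B0:   IN=(all ⊤)   OUT={b:0; rest ⊤}
  B1:   IN={b:0; rest ⊤}   OUT={b:0, f:0; rest ⊤}
  B2:   IN={b:0, f:0; rest ⊤}   OUT={b:0, f:0; rest ⊤}
  B3:   IN={b:0, f:0; rest ⊤}   OUT={b:0; rest ⊤}
  B4:   IN={b:0; rest ⊤}   OUT=(all ⊤)
  B5:   IN=(all ⊤)   OUT=(all ⊤)
  B6:   IN=(all ⊤)   OUT=(all ⊤)
  B7:   IN=(all ⊤)   OUT=(all ⊤)
  B8:   IN=(all ⊤)   OUT={b:4; rest ⊤}

B0 is the boundary node: IN[B0] = {a: ⊤, b: ⊤, c: ⊤, d: ⊤, e: ⊤, f: ⊤}
Applying B0's transfer function to that IN value gives OUT[B0] (row B0 above).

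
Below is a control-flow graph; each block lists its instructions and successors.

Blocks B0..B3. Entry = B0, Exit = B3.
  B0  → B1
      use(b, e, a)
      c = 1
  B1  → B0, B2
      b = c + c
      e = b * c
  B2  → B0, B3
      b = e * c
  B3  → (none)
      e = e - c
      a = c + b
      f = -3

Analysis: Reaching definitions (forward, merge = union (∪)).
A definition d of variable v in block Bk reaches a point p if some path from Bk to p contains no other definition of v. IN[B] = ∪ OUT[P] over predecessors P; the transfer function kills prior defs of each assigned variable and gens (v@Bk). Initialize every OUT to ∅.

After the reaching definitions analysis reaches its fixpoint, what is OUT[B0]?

Answer: {b@B1, b@B2, c@B0, e@B1}

Trace:
Converged values:
  B0:  IN={b@B1, b@B2, c@B0, e@B1}  OUT={b@B1, b@B2, c@B0, e@B1}
  B1:  IN={b@B1, b@B2, c@B0, e@B1}  OUT={b@B1, c@B0, e@B1}
  B2:  IN={b@B1, c@B0, e@B1}  OUT={b@B2, c@B0, e@B1}
  B3:  IN={b@B2, c@B0, e@B1}  OUT={a@B3, b@B2, c@B0, e@B3, f@B3}

Merge at B0 (entry node, so the boundary value {} is joined with the incoming edge(s)): IN[B0] = {} ⊔ OUT[B1] ⊔ OUT[B2] = {b@B1, b@B2, c@B0, e@B1}
Applying B0's transfer function to that IN value gives OUT[B0] (row B0 above).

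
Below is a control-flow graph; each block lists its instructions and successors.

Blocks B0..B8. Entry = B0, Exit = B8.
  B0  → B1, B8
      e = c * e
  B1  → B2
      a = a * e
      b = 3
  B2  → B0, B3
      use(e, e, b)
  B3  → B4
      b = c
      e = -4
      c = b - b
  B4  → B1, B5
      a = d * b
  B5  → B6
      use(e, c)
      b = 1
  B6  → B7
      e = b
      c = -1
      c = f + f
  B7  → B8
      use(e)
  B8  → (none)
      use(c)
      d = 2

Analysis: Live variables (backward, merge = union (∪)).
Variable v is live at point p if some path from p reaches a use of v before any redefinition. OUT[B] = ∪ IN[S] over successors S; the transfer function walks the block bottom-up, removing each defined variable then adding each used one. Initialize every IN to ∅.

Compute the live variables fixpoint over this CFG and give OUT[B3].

Fixpoint table:
  B0: | IN={a, c, d, e, f} | OUT={a, c, d, e, f}
  B1: | IN={a, c, d, e, f} | OUT={a, b, c, d, e, f}
  B2: | IN={a, b, c, d, e, f} | OUT={a, c, d, e, f}
  B3: | IN={c, d, f} | OUT={b, c, d, e, f}
  B4: | IN={b, c, d, e, f} | OUT={a, c, d, e, f}
  B5: | IN={c, e, f} | OUT={b, f}
  B6: | IN={b, f} | OUT={c, e}
  B7: | IN={c, e} | OUT={c}
  B8: | IN={c} | OUT={}

Merge at B3: OUT[B3] = IN[B4] = {b, c, d, e, f}

Answer: {b, c, d, e, f}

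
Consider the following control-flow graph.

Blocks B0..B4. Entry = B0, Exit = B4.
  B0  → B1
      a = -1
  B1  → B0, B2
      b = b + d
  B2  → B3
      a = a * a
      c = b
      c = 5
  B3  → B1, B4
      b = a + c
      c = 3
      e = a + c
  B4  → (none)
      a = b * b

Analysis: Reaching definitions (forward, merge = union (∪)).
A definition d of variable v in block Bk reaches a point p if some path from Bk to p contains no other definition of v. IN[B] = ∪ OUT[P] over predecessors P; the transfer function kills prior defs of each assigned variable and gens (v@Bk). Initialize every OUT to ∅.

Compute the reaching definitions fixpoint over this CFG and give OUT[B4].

Converged values:
  B0:  IN={a@B0, a@B2, b@B1, c@B3, e@B3}  OUT={a@B0, b@B1, c@B3, e@B3}
  B1:  IN={a@B0, a@B2, b@B1, b@B3, c@B3, e@B3}  OUT={a@B0, a@B2, b@B1, c@B3, e@B3}
  B2:  IN={a@B0, a@B2, b@B1, c@B3, e@B3}  OUT={a@B2, b@B1, c@B2, e@B3}
  B3:  IN={a@B2, b@B1, c@B2, e@B3}  OUT={a@B2, b@B3, c@B3, e@B3}
  B4:  IN={a@B2, b@B3, c@B3, e@B3}  OUT={a@B4, b@B3, c@B3, e@B3}

Merge at B4: IN[B4] = OUT[B3] = {a@B2, b@B3, c@B3, e@B3}
Applying B4's transfer function to that IN value gives OUT[B4] (row B4 above).

Answer: {a@B4, b@B3, c@B3, e@B3}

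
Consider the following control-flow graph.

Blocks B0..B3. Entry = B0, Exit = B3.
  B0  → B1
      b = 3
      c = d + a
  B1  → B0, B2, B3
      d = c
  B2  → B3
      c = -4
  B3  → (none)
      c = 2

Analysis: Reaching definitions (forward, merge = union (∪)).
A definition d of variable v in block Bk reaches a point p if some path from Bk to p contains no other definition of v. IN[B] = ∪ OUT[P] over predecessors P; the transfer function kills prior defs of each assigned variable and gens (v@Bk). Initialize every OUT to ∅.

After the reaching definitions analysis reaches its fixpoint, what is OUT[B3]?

Answer: {b@B0, c@B3, d@B1}

Derivation:
Converged values:
  B0:   IN={b@B0, c@B0, d@B1}   OUT={b@B0, c@B0, d@B1}
  B1:   IN={b@B0, c@B0, d@B1}   OUT={b@B0, c@B0, d@B1}
  B2:   IN={b@B0, c@B0, d@B1}   OUT={b@B0, c@B2, d@B1}
  B3:   IN={b@B0, c@B0, c@B2, d@B1}   OUT={b@B0, c@B3, d@B1}

Merge at B3: IN[B3] = OUT[B1] ⊔ OUT[B2] = {b@B0, c@B0, c@B2, d@B1}
Applying B3's transfer function to that IN value gives OUT[B3] (row B3 above).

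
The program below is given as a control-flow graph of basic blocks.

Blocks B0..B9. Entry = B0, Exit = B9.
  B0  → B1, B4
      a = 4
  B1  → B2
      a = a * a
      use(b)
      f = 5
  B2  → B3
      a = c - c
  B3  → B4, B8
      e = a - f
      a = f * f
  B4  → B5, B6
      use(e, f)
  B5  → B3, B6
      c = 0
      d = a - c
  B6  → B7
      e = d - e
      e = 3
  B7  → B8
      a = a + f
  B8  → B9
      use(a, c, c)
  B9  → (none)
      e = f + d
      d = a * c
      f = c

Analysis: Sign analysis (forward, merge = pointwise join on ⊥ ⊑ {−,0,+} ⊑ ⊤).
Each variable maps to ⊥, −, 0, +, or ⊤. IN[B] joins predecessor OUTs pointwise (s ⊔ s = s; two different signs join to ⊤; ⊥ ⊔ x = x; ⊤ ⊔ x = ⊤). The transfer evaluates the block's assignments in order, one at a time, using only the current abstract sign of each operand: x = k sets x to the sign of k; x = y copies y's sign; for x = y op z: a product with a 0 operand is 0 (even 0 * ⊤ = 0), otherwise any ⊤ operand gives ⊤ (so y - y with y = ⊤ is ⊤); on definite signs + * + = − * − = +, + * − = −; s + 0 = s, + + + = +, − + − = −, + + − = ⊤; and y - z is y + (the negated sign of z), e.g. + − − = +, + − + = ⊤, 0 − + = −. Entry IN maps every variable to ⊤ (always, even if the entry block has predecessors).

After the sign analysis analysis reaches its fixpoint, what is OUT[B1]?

Converged values:
  B0:  IN=(all ⊤)  OUT={a:+; rest ⊤}
  B1:  IN={a:+; rest ⊤}  OUT={a:+, f:+; rest ⊤}
  B2:  IN={a:+, f:+; rest ⊤}  OUT={f:+; rest ⊤}
  B3:  IN=(all ⊤)  OUT=(all ⊤)
  B4:  IN=(all ⊤)  OUT=(all ⊤)
  B5:  IN=(all ⊤)  OUT={c:0; rest ⊤}
  B6:  IN=(all ⊤)  OUT={e:+; rest ⊤}
  B7:  IN={e:+; rest ⊤}  OUT={e:+; rest ⊤}
  B8:  IN=(all ⊤)  OUT=(all ⊤)
  B9:  IN=(all ⊤)  OUT=(all ⊤)

Merge at B1: IN[B1] = OUT[B0] = {a: +, b: ⊤, c: ⊤, d: ⊤, e: ⊤, f: ⊤}
Applying B1's transfer function to that IN value gives OUT[B1] (row B1 above).

Answer: {a: +, b: ⊤, c: ⊤, d: ⊤, e: ⊤, f: +}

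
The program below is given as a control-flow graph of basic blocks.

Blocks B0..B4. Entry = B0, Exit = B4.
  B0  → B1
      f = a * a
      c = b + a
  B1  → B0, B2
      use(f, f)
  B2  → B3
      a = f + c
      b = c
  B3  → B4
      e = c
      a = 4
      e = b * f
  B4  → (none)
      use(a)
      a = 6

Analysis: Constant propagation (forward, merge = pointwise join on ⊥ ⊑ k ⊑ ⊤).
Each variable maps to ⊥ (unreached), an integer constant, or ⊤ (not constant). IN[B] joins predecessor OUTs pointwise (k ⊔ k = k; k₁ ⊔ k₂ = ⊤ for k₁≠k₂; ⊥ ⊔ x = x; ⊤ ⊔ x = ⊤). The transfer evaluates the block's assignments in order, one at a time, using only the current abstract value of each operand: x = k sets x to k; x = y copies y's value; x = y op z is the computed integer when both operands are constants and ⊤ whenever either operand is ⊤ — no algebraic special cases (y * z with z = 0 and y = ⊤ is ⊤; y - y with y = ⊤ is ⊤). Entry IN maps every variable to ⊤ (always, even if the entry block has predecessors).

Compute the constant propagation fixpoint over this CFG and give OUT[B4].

Answer: {a: 6, b: ⊤, c: ⊤, d: ⊤, e: ⊤, f: ⊤}

Trace:
Converged values:
  B0: | IN=(all ⊤) | OUT=(all ⊤)
  B1: | IN=(all ⊤) | OUT=(all ⊤)
  B2: | IN=(all ⊤) | OUT=(all ⊤)
  B3: | IN=(all ⊤) | OUT={a:4; rest ⊤}
  B4: | IN={a:4; rest ⊤} | OUT={a:6; rest ⊤}

Merge at B4: IN[B4] = OUT[B3] = {a: 4, b: ⊤, c: ⊤, d: ⊤, e: ⊤, f: ⊤}
Applying B4's transfer function to that IN value gives OUT[B4] (row B4 above).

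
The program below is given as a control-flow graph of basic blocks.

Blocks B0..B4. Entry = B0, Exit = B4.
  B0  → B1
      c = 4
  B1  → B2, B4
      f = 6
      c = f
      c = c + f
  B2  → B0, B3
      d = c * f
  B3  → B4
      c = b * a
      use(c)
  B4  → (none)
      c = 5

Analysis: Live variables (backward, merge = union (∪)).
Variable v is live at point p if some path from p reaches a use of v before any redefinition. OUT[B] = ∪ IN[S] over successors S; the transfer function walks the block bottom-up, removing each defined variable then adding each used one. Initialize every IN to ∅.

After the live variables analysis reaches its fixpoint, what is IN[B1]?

Converged values:
  B0:  IN={a, b}  OUT={a, b}
  B1:  IN={a, b}  OUT={a, b, c, f}
  B2:  IN={a, b, c, f}  OUT={a, b}
  B3:  IN={a, b}  OUT={}
  B4:  IN={}  OUT={}

Merge at B1: OUT[B1] = IN[B2] ⊔ IN[B4] = {a, b, c, f}
Applying B1's transfer function to that OUT value gives IN[B1] (row B1 above).

Answer: {a, b}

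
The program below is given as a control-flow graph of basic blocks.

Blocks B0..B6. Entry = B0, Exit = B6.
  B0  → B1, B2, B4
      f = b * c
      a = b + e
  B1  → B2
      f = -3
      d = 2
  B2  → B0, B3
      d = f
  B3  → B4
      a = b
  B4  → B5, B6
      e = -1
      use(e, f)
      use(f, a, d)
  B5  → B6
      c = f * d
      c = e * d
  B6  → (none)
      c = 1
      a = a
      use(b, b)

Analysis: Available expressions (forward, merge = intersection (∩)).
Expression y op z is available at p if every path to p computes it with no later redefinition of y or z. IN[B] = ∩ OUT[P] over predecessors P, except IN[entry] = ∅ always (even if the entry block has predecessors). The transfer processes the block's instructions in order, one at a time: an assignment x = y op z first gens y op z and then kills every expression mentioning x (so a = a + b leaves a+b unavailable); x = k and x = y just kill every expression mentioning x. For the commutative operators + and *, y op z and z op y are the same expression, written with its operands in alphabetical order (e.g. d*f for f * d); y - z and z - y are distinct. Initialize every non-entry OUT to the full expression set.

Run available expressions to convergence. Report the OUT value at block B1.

Answer: {b*c, b+e}

Working:
Fixpoint table:
  B0:  IN={}  OUT={b*c, b+e}
  B1:  IN={b*c, b+e}  OUT={b*c, b+e}
  B2:  IN={b*c, b+e}  OUT={b*c, b+e}
  B3:  IN={b*c, b+e}  OUT={b*c, b+e}
  B4:  IN={b*c, b+e}  OUT={b*c}
  B5:  IN={b*c}  OUT={d*e, d*f}
  B6:  IN={}  OUT={}

Merge at B1: IN[B1] = OUT[B0] = {b*c, b+e}
Applying B1's transfer function to that IN value gives OUT[B1] (row B1 above).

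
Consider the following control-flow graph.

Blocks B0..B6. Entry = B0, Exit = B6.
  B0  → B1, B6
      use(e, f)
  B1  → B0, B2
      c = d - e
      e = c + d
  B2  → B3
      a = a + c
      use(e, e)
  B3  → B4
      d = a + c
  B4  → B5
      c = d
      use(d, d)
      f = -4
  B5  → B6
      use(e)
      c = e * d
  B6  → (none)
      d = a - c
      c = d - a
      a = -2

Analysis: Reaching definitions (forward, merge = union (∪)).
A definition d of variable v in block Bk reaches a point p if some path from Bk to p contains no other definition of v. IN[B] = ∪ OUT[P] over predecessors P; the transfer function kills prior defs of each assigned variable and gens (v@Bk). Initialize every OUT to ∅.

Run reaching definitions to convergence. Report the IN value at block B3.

Answer: {a@B2, c@B1, e@B1}

Derivation:
Converged values:
  B0: | IN={c@B1, e@B1} | OUT={c@B1, e@B1}
  B1: | IN={c@B1, e@B1} | OUT={c@B1, e@B1}
  B2: | IN={c@B1, e@B1} | OUT={a@B2, c@B1, e@B1}
  B3: | IN={a@B2, c@B1, e@B1} | OUT={a@B2, c@B1, d@B3, e@B1}
  B4: | IN={a@B2, c@B1, d@B3, e@B1} | OUT={a@B2, c@B4, d@B3, e@B1, f@B4}
  B5: | IN={a@B2, c@B4, d@B3, e@B1, f@B4} | OUT={a@B2, c@B5, d@B3, e@B1, f@B4}
  B6: | IN={a@B2, c@B1, c@B5, d@B3, e@B1, f@B4} | OUT={a@B6, c@B6, d@B6, e@B1, f@B4}

Merge at B3: IN[B3] = OUT[B2] = {a@B2, c@B1, e@B1}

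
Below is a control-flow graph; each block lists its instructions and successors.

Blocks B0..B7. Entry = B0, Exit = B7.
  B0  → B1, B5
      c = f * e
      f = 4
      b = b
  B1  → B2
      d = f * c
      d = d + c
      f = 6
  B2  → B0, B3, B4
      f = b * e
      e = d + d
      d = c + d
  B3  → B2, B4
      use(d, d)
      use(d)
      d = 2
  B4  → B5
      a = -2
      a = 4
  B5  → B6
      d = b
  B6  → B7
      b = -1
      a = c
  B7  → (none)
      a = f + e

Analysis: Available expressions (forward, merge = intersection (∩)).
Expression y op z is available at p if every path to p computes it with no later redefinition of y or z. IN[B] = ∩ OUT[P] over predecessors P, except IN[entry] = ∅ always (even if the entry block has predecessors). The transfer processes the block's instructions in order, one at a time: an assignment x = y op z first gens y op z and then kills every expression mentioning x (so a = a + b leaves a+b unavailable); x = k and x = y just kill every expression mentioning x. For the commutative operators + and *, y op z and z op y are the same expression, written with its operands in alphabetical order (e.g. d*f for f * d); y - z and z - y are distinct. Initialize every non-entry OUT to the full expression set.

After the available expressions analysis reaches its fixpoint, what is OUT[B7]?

Answer: {e+f}

Trace:
Fixpoint table:
  B0: | IN={} | OUT={}
  B1: | IN={} | OUT={}
  B2: | IN={} | OUT={}
  B3: | IN={} | OUT={}
  B4: | IN={} | OUT={}
  B5: | IN={} | OUT={}
  B6: | IN={} | OUT={}
  B7: | IN={} | OUT={e+f}

Merge at B7: IN[B7] = OUT[B6] = {}
Applying B7's transfer function to that IN value gives OUT[B7] (row B7 above).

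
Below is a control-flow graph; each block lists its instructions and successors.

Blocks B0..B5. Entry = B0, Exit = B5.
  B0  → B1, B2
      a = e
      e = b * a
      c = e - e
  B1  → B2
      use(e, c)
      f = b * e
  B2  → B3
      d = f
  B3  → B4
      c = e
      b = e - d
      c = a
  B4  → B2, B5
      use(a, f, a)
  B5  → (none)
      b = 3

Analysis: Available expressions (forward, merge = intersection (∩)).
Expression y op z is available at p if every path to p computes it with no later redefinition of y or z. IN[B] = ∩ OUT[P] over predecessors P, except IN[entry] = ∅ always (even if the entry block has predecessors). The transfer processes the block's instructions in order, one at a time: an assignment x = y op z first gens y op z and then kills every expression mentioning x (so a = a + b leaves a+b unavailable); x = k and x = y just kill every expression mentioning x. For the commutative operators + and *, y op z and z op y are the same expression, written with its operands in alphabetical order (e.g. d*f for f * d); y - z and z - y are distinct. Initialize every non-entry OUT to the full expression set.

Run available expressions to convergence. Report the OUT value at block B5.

Per-block solution:
  B0:   IN={}   OUT={a*b, e-e}
  B1:   IN={a*b, e-e}   OUT={a*b, b*e, e-e}
  B2:   IN={e-e}   OUT={e-e}
  B3:   IN={e-e}   OUT={e-d, e-e}
  B4:   IN={e-d, e-e}   OUT={e-d, e-e}
  B5:   IN={e-d, e-e}   OUT={e-d, e-e}

Merge at B5: IN[B5] = OUT[B4] = {e-d, e-e}
Applying B5's transfer function to that IN value gives OUT[B5] (row B5 above).

Answer: {e-d, e-e}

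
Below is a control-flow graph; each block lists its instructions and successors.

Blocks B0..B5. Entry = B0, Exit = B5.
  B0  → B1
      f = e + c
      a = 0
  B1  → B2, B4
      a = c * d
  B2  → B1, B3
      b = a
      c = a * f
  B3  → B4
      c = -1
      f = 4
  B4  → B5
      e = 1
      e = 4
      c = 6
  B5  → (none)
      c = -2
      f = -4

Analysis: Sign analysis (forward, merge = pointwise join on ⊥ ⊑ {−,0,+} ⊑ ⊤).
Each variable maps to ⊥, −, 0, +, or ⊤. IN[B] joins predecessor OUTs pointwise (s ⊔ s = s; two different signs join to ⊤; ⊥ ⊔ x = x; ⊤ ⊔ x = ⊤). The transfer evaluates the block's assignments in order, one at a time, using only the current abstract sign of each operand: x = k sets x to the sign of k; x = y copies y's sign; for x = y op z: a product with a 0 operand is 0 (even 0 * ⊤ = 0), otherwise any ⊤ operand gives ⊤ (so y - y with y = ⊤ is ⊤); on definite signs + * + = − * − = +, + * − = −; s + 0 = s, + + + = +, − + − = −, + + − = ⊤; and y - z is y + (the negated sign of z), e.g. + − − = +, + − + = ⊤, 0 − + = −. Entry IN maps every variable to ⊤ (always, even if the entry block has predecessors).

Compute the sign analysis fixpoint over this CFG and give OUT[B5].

Fixpoint table:
  B0:  IN=(all ⊤)  OUT={a:0; rest ⊤}
  B1:  IN=(all ⊤)  OUT=(all ⊤)
  B2:  IN=(all ⊤)  OUT=(all ⊤)
  B3:  IN=(all ⊤)  OUT={c:-, f:+; rest ⊤}
  B4:  IN=(all ⊤)  OUT={c:+, e:+; rest ⊤}
  B5:  IN={c:+, e:+; rest ⊤}  OUT={c:-, e:+, f:-; rest ⊤}

Merge at B5: IN[B5] = OUT[B4] = {a: ⊤, b: ⊤, c: +, d: ⊤, e: +, f: ⊤}
Applying B5's transfer function to that IN value gives OUT[B5] (row B5 above).

Answer: {a: ⊤, b: ⊤, c: -, d: ⊤, e: +, f: -}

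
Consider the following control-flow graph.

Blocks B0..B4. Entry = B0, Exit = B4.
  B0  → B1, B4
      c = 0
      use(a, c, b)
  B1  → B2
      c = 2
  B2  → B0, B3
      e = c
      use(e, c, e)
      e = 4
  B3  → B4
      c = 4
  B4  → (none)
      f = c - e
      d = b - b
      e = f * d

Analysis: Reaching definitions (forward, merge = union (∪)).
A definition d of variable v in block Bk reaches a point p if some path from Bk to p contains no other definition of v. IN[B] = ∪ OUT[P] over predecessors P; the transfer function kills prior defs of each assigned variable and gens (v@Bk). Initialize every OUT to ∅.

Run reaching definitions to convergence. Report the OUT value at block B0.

Answer: {c@B0, e@B2}

Derivation:
Fixpoint table:
  B0: | IN={c@B1, e@B2} | OUT={c@B0, e@B2}
  B1: | IN={c@B0, e@B2} | OUT={c@B1, e@B2}
  B2: | IN={c@B1, e@B2} | OUT={c@B1, e@B2}
  B3: | IN={c@B1, e@B2} | OUT={c@B3, e@B2}
  B4: | IN={c@B0, c@B3, e@B2} | OUT={c@B0, c@B3, d@B4, e@B4, f@B4}

Merge at B0 (entry node, so the boundary value {} is joined with the incoming edge(s)): IN[B0] = {} ⊔ OUT[B2] = {c@B1, e@B2}
Applying B0's transfer function to that IN value gives OUT[B0] (row B0 above).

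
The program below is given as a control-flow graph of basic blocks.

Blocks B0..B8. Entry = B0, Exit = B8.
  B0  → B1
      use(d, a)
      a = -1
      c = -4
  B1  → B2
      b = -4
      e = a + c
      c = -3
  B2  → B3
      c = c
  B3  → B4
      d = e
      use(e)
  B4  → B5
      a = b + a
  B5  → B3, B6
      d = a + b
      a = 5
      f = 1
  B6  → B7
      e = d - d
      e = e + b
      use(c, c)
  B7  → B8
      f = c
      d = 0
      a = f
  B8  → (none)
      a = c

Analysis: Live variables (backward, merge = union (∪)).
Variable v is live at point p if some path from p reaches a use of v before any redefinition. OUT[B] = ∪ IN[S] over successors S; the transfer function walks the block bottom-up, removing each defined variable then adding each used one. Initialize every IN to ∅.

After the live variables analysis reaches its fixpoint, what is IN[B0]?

Fixpoint table:
  B0: | IN={a, d} | OUT={a, c}
  B1: | IN={a, c} | OUT={a, b, c, e}
  B2: | IN={a, b, c, e} | OUT={a, b, c, e}
  B3: | IN={a, b, c, e} | OUT={a, b, c, e}
  B4: | IN={a, b, c, e} | OUT={a, b, c, e}
  B5: | IN={a, b, c, e} | OUT={a, b, c, d, e}
  B6: | IN={b, c, d} | OUT={c}
  B7: | IN={c} | OUT={c}
  B8: | IN={c} | OUT={}

Merge at B0: OUT[B0] = IN[B1] = {a, c}
Applying B0's transfer function to that OUT value gives IN[B0] (row B0 above).

Answer: {a, d}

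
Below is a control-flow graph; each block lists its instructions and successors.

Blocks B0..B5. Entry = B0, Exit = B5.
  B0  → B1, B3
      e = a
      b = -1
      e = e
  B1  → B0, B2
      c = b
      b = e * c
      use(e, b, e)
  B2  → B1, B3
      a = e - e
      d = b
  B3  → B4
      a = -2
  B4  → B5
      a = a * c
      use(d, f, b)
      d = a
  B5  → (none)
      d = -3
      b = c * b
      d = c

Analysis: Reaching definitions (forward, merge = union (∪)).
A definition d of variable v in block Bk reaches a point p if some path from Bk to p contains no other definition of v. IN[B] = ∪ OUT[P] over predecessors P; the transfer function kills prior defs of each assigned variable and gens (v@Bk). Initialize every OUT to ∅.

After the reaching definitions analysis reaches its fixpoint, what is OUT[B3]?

Fixpoint table:
  B0: | IN={a@B2, b@B1, c@B1, d@B2, e@B0} | OUT={a@B2, b@B0, c@B1, d@B2, e@B0}
  B1: | IN={a@B2, b@B0, b@B1, c@B1, d@B2, e@B0} | OUT={a@B2, b@B1, c@B1, d@B2, e@B0}
  B2: | IN={a@B2, b@B1, c@B1, d@B2, e@B0} | OUT={a@B2, b@B1, c@B1, d@B2, e@B0}
  B3: | IN={a@B2, b@B0, b@B1, c@B1, d@B2, e@B0} | OUT={a@B3, b@B0, b@B1, c@B1, d@B2, e@B0}
  B4: | IN={a@B3, b@B0, b@B1, c@B1, d@B2, e@B0} | OUT={a@B4, b@B0, b@B1, c@B1, d@B4, e@B0}
  B5: | IN={a@B4, b@B0, b@B1, c@B1, d@B4, e@B0} | OUT={a@B4, b@B5, c@B1, d@B5, e@B0}

Merge at B3: IN[B3] = OUT[B0] ⊔ OUT[B2] = {a@B2, b@B0, b@B1, c@B1, d@B2, e@B0}
Applying B3's transfer function to that IN value gives OUT[B3] (row B3 above).

Answer: {a@B3, b@B0, b@B1, c@B1, d@B2, e@B0}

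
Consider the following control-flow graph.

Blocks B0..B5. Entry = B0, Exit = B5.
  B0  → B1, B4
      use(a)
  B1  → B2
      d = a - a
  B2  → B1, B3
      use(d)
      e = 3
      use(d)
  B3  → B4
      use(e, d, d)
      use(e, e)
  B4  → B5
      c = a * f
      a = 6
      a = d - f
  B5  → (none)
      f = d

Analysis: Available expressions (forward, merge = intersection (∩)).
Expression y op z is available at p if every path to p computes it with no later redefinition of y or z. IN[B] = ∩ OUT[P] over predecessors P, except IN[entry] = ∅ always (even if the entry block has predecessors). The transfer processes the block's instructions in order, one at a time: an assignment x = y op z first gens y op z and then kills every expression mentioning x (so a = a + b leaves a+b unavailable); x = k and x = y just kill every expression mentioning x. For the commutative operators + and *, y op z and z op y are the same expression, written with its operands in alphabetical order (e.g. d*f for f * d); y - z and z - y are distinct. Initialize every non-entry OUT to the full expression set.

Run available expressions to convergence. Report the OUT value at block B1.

Converged values:
  B0: | IN={} | OUT={}
  B1: | IN={} | OUT={a-a}
  B2: | IN={a-a} | OUT={a-a}
  B3: | IN={a-a} | OUT={a-a}
  B4: | IN={} | OUT={d-f}
  B5: | IN={d-f} | OUT={}

Merge at B1: IN[B1] = OUT[B0] ∩ OUT[B2] = {}
Applying B1's transfer function to that IN value gives OUT[B1] (row B1 above).

Answer: {a-a}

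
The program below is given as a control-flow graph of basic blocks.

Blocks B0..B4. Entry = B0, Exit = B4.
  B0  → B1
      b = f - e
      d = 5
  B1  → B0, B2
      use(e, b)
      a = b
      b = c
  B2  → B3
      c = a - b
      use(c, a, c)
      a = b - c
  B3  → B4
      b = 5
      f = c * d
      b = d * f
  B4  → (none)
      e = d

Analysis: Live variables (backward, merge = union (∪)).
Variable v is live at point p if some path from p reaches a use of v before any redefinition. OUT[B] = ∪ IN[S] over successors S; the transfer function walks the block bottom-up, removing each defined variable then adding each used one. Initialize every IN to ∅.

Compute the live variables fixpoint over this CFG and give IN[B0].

Per-block solution:
  B0:   IN={c, e, f}   OUT={b, c, d, e, f}
  B1:   IN={b, c, d, e, f}   OUT={a, b, c, d, e, f}
  B2:   IN={a, b, d}   OUT={c, d}
  B3:   IN={c, d}   OUT={d}
  B4:   IN={d}   OUT={}

Merge at B0: OUT[B0] = IN[B1] = {b, c, d, e, f}
Applying B0's transfer function to that OUT value gives IN[B0] (row B0 above).

Answer: {c, e, f}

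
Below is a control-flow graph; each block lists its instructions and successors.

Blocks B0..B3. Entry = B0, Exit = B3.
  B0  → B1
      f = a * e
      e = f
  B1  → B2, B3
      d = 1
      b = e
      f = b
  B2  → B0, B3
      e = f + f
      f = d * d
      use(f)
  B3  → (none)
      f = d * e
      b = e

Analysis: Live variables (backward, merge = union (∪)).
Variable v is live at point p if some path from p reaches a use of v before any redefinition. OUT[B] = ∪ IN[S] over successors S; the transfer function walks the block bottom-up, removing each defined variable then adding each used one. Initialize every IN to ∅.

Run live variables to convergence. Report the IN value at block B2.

Converged values:
  B0: | IN={a, e} | OUT={a, e}
  B1: | IN={a, e} | OUT={a, d, e, f}
  B2: | IN={a, d, f} | OUT={a, d, e}
  B3: | IN={d, e} | OUT={}

Merge at B2: OUT[B2] = IN[B0] ⊔ IN[B3] = {a, d, e}
Applying B2's transfer function to that OUT value gives IN[B2] (row B2 above).

Answer: {a, d, f}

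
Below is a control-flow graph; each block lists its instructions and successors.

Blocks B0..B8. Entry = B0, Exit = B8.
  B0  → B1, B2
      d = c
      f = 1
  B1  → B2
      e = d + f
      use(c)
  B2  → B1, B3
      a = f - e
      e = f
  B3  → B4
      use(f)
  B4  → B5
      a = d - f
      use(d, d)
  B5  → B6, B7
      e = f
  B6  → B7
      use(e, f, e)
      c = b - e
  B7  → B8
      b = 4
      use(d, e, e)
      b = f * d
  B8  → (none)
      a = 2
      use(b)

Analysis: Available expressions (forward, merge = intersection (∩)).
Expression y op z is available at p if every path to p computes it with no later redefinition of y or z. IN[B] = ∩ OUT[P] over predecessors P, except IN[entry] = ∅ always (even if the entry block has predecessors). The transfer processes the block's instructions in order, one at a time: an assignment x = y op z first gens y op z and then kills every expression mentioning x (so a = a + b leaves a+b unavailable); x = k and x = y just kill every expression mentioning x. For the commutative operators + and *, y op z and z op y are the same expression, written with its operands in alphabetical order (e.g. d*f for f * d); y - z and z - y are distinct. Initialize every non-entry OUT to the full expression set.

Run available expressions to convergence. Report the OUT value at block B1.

Converged values:
  B0:   IN={}   OUT={}
  B1:   IN={}   OUT={d+f}
  B2:   IN={}   OUT={}
  B3:   IN={}   OUT={}
  B4:   IN={}   OUT={d-f}
  B5:   IN={d-f}   OUT={d-f}
  B6:   IN={d-f}   OUT={b-e, d-f}
  B7:   IN={d-f}   OUT={d*f, d-f}
  B8:   IN={d*f, d-f}   OUT={d*f, d-f}

Merge at B1: IN[B1] = OUT[B0] ∩ OUT[B2] = {}
Applying B1's transfer function to that IN value gives OUT[B1] (row B1 above).

Answer: {d+f}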